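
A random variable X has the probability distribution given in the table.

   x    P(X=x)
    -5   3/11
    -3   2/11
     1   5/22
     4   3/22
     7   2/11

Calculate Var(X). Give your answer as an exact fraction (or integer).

9561/484

E[X] = (3/11)·(-5) + (2/11)·(-3) + (5/22)·1 + (3/22)·4 + (2/11)·7 = 3/22
E[X²] = (3/11)·25 + (2/11)·9 + (5/22)·1 + (3/22)·16 + (2/11)·49 = 435/22
Var(X) = 435/22 − (3/22)² = 9561/484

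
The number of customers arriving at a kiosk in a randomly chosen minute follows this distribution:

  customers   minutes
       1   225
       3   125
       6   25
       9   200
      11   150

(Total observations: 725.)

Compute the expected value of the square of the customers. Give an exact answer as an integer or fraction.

Total = 725, so P(customers=1) = 225/725, etc.
E[X²] = (9/29)·1 + (5/29)·9 + (1/29)·36 + (8/29)·81 + (6/29)·121
     = 1464/29

1464/29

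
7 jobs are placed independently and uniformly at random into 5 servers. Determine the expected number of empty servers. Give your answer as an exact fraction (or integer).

Let Xⱼ=1 if server j is empty. P(Xⱼ=1) = ((5-1)/5)^7 = 16384/78125.
By linearity, E[#empty] = 5·16384/78125 = 16384/15625.

16384/15625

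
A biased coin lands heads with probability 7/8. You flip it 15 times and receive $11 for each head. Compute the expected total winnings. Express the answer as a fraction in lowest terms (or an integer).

1155/8 dollars

E[#heads] = 15·7/8 = 105/8 (linearity over flips).
E[winnings] = 11·105/8 = 1155/8.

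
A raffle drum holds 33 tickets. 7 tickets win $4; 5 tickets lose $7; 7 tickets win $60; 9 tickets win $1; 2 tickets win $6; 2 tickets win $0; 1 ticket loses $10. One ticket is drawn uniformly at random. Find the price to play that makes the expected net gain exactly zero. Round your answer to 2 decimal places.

E[payout] = (7/33)·4 + (5/33)·(-7) + (7/33)·60 + (9/33)·1 + (2/33)·6 + (2/33)·0 + (1/33)·(-10) = 424/33
Fair fee = E[payout] = 424/33 ≈ $12.85

$12.85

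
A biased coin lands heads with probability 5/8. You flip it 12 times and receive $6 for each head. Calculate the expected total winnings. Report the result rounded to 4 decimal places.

E[#heads] = 12·5/8 = 15/2 (linearity over flips).
E[winnings] = 6·15/2 = 45.
≈ 45.0000

$45.0000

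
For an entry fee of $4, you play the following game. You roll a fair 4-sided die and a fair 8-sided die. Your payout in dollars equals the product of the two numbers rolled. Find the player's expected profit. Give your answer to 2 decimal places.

Distribution of the product of the two numbers rolled: 1 w.p. 1/32, 2 w.p. 1/16, 3 w.p. 1/16, 4 w.p. 3/32, 5 w.p. 1/32, 6 w.p. 3/32, …
E[payout] = (1/32)·1 + (1/16)·2 + (1/16)·3 + (3/32)·4 + (1/32)·5 + (3/32)·6 + (1/32)·7 + (3/32)·8 + (1/32)·9 + (1/32)·10 + (3/32)·12 + (1/32)·14 + (1/32)·15 + (1/16)·16 + (1/32)·18 + (1/32)·20 + (1/32)·21 + (1/16)·24 + (1/32)·28 + (1/32)·32 = 45/4
Expected profit = 45/4 − 4 = 29/4 ≈ $7.25

$7.25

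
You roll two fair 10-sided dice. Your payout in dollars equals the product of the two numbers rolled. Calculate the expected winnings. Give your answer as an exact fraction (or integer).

Distribution of the product of the two numbers rolled: 1 w.p. 1/100, 2 w.p. 1/50, 3 w.p. 1/50, 4 w.p. 3/100, 5 w.p. 1/50, 6 w.p. 1/25, …
E[payout] = (1/100)·1 + (1/50)·2 + (1/50)·3 + (3/100)·4 + (1/50)·5 + (1/25)·6 + (1/50)·7 + (1/25)·8 + (3/100)·9 + (1/25)·10 + (1/25)·12 + (1/50)·14 + (1/50)·15 + (3/100)·16 + (1/25)·18 + (1/25)·20 + (1/50)·21 + (1/25)·24 + (1/100)·25 + (1/50)·27 + (1/50)·28 + (1/25)·30 + (1/50)·32 + (1/50)·35 + (3/100)·36 + (1/25)·40 + (1/50)·42 + (1/50)·45 + (1/50)·48 + (1/100)·49 + (1/50)·50 + (1/50)·54 + (1/50)·56 + (1/50)·60 + (1/50)·63 + (1/100)·64 + (1/50)·70 + (1/50)·72 + (1/50)·80 + (1/100)·81 + (1/50)·90 + (1/100)·100 = 121/4

121/4 dollars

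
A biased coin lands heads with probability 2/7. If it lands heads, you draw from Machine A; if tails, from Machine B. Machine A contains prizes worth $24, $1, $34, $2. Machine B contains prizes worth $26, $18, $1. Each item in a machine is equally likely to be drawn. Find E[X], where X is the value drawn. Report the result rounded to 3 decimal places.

E[X | Machine A] = (24 + 1 + 34 + 2)/4 = 61/4
E[X | Machine B] = (26 + 18 + 1)/3 = 15
E[X] = (2/7)·61/4 + (5/7)·15 = 211/14 ≈ 15.071

$15.071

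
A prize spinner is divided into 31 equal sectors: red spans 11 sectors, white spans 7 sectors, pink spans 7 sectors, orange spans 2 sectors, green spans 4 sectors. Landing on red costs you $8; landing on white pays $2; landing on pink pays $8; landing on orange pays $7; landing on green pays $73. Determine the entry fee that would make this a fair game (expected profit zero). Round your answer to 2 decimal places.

$9.29

E[payout] = (11/31)·(-8) + (7/31)·2 + (7/31)·8 + (2/31)·7 + (4/31)·73 = 288/31
Fair fee = E[payout] = 288/31 ≈ $9.29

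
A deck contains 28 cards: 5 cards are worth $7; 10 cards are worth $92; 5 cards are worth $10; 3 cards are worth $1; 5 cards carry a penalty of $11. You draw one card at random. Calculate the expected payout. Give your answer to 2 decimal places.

E[payout] = (5/28)·7 + (10/28)·92 + (5/28)·10 + (3/28)·1 + (5/28)·(-11) = 953/28
≈ $34.04

$34.04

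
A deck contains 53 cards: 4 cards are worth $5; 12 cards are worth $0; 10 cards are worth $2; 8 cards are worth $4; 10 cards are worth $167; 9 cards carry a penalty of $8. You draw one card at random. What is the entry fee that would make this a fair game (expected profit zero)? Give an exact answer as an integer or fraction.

1670/53 dollars

E[payout] = (4/53)·5 + (12/53)·0 + (10/53)·2 + (8/53)·4 + (10/53)·167 + (9/53)·(-8) = 1670/53
Fair fee = E[payout] = 1670/53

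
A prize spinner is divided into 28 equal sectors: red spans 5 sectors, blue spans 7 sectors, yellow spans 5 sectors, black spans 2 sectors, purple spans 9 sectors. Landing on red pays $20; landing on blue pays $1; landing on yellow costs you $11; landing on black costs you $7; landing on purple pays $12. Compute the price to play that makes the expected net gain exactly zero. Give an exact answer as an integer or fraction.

E[payout] = (5/28)·20 + (7/28)·1 + (5/28)·(-11) + (2/28)·(-7) + (9/28)·12 = 73/14
Fair fee = E[payout] = 73/14

73/14 dollars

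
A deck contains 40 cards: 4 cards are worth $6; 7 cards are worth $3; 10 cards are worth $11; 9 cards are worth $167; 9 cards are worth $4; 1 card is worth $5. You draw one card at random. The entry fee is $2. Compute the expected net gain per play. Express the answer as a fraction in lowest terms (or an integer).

1619/40 dollars

E[payout] = (4/40)·6 + (7/40)·3 + (10/40)·11 + (9/40)·167 + (9/40)·4 + (1/40)·5 = 1699/40
Expected profit = 1699/40 − 2 = 1619/40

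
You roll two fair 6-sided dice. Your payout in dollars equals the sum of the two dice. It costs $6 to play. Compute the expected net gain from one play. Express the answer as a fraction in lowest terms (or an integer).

Distribution of the sum of the two dice: 2 w.p. 1/36, 3 w.p. 1/18, 4 w.p. 1/12, 5 w.p. 1/9, 6 w.p. 5/36, 7 w.p. 1/6, …
E[payout] = (1/36)·2 + (1/18)·3 + (1/12)·4 + (1/9)·5 + (5/36)·6 + (1/6)·7 + (5/36)·8 + (1/9)·9 + (1/12)·10 + (1/18)·11 + (1/36)·12 = 7
Expected profit = 7 − 6 = 1

$1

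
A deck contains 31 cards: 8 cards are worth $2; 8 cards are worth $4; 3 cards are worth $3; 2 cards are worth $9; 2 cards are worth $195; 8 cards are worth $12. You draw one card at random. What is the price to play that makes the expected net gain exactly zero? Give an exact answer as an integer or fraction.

561/31 dollars

E[payout] = (8/31)·2 + (8/31)·4 + (3/31)·3 + (2/31)·9 + (2/31)·195 + (8/31)·12 = 561/31
Fair fee = E[payout] = 561/31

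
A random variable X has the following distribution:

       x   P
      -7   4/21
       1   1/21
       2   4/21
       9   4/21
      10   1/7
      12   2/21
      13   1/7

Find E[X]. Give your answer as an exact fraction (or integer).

E[X] = (4/21)·(-7) + (1/21)·1 + (4/21)·2 + (4/21)·9 + (1/7)·10 + (2/21)·12 + (1/7)·13
     = 110/21

110/21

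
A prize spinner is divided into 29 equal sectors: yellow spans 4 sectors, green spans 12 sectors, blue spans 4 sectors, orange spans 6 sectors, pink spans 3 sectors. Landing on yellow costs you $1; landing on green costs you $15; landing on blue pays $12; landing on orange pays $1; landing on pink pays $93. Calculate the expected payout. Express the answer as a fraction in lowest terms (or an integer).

E[payout] = (4/29)·(-1) + (12/29)·(-15) + (4/29)·12 + (6/29)·1 + (3/29)·93 = 149/29

149/29 dollars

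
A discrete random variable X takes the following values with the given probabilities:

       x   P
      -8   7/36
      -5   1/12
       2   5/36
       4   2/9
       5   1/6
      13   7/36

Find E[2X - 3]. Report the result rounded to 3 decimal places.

2.111

E[2x-3] = (7/36)·(-19) + (1/12)·(-13) + (5/36)·1 + (2/9)·5 + (1/6)·7 + (7/36)·23
     = 19/9 ≈ 2.111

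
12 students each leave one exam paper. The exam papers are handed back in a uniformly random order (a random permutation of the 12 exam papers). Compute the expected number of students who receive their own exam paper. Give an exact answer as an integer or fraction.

1

Let Xᵢ = 1 if person i gets their own exam paper. For each i, P(Xᵢ=1) = 1/12.
By linearity of expectation, E[X₁+…+X_12] = 12·(1/12) = 1.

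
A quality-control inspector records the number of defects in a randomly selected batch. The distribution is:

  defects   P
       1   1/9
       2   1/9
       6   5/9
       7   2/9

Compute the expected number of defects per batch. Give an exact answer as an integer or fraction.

47/9

E[X] = (1/9)·1 + (1/9)·2 + (5/9)·6 + (2/9)·7
     = 47/9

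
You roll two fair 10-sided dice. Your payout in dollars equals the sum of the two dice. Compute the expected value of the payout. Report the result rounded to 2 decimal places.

Distribution of the sum of the two dice: 2 w.p. 1/100, 3 w.p. 1/50, 4 w.p. 3/100, 5 w.p. 1/25, 6 w.p. 1/20, 7 w.p. 3/50, …
E[payout] = (1/100)·2 + (1/50)·3 + (3/100)·4 + (1/25)·5 + (1/20)·6 + (3/50)·7 + (7/100)·8 + (2/25)·9 + (9/100)·10 + (1/10)·11 + (9/100)·12 + (2/25)·13 + (7/100)·14 + (3/50)·15 + (1/20)·16 + (1/25)·17 + (3/100)·18 + (1/50)·19 + (1/100)·20 = 11
≈ $11.00

$11.00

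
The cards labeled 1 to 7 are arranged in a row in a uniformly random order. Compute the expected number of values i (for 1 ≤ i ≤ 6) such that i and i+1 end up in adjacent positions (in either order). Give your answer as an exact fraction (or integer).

For each i ∈ {1,…,6}, let Xᵢ = 1 if i and i+1 are adjacent. P(Xᵢ=1) = 2·(7−1)!/7! = 2/7.
By linearity, E[ΣXᵢ] = (6)·(2/7) = 12/7.

12/7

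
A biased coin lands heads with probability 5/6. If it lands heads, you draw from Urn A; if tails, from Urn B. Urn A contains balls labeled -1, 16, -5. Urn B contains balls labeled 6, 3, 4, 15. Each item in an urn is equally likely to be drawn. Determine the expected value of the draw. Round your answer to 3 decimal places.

E[X | Urn A] = (-1 + 16 − 5)/3 = 10/3
E[X | Urn B] = (6 + 3 + 4 + 15)/4 = 7
E[X] = (5/6)·10/3 + (1/6)·7 = 71/18 ≈ 3.944

3.944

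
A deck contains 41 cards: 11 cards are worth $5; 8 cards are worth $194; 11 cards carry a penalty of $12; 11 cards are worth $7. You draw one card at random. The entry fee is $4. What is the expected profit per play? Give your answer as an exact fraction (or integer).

E[payout] = (11/41)·5 + (8/41)·194 + (11/41)·(-12) + (11/41)·7 = 1552/41
Expected profit = 1552/41 − 4 = 1388/41

1388/41 dollars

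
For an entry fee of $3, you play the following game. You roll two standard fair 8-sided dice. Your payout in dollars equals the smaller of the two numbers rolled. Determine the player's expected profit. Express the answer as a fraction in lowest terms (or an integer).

3/16 dollars

Distribution of the smaller of the two numbers rolled: 1 w.p. 15/64, 2 w.p. 13/64, 3 w.p. 11/64, 4 w.p. 9/64, 5 w.p. 7/64, 6 w.p. 5/64, …
E[payout] = (15/64)·1 + (13/64)·2 + (11/64)·3 + (9/64)·4 + (7/64)·5 + (5/64)·6 + (3/64)·7 + (1/64)·8 = 51/16
Expected profit = 51/16 − 3 = 3/16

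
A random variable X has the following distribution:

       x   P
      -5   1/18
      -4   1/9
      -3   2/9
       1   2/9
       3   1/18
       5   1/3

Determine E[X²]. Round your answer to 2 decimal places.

14.22

E[X²] = (1/18)·25 + (1/9)·16 + (2/9)·9 + (2/9)·1 + (1/18)·9 + (1/3)·25
     = 128/9 ≈ 14.22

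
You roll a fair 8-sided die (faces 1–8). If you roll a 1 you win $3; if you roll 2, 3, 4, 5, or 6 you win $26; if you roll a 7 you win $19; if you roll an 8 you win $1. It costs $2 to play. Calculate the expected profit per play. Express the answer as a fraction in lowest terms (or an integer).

137/8 dollars

E[payout] = (1/8)·1 + (1/8)·3 + (1/8)·19 + (5/8)·26 = 153/8
Expected profit = 153/8 − 2 = 137/8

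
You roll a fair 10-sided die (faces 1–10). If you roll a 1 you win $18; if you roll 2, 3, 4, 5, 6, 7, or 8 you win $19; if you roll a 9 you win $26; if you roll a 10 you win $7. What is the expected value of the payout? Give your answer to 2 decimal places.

E[payout] = (1/10)·7 + (1/10)·18 + (7/10)·19 + (1/10)·26 = 92/5
≈ $18.40

$18.40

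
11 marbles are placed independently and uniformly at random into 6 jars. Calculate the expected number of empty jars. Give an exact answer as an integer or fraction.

Let Xⱼ=1 if jar j is empty. P(Xⱼ=1) = ((6-1)/6)^11 = 48828125/362797056.
By linearity, E[#empty] = 6·48828125/362797056 = 48828125/60466176.

48828125/60466176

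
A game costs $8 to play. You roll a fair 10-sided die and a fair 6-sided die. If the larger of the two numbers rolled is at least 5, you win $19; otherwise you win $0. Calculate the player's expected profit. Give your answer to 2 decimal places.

$5.93

E[payout] = (4/15)·0 + (11/15)·19 = 209/15
Expected profit = 209/15 − 8 = 89/15 ≈ $5.93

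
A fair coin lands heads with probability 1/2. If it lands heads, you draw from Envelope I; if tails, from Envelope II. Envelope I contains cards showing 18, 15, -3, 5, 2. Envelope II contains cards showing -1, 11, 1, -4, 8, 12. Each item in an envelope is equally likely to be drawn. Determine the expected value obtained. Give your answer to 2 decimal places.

E[X | Envelope I] = (18 + 15 − 3 + 5 + 2)/5 = 37/5
E[X | Envelope II] = (-1 + 11 + 1 − 4 + 8 + 12)/6 = 9/2
E[X] = (1/2)·37/5 + (1/2)·9/2 = 119/20 ≈ 5.95

5.95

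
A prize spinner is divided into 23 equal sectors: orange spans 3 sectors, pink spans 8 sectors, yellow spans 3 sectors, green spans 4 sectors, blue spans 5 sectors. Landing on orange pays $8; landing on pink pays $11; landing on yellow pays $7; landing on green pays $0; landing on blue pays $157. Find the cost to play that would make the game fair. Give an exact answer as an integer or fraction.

918/23 dollars

E[payout] = (3/23)·8 + (8/23)·11 + (3/23)·7 + (4/23)·0 + (5/23)·157 = 918/23
Fair fee = E[payout] = 918/23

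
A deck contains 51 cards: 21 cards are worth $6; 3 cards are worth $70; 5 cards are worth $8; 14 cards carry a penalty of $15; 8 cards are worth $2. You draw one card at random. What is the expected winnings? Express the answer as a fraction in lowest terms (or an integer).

182/51 dollars

E[payout] = (21/51)·6 + (3/51)·70 + (5/51)·8 + (14/51)·(-15) + (8/51)·2 = 182/51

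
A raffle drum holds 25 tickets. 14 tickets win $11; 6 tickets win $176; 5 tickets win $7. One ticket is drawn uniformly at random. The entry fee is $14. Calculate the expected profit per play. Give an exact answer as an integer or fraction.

179/5 dollars

E[payout] = (14/25)·11 + (6/25)·176 + (5/25)·7 = 249/5
Expected profit = 249/5 − 14 = 179/5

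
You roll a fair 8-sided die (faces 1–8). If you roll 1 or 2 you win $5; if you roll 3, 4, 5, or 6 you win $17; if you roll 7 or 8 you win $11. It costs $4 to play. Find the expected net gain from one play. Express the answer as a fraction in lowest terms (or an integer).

E[payout] = (1/4)·5 + (1/4)·11 + (1/2)·17 = 25/2
Expected profit = 25/2 − 4 = 17/2

17/2 dollars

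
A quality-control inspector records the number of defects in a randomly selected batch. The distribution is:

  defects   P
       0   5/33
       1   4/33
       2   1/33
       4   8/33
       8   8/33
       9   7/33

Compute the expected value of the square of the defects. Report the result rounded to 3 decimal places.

E[X²] = (5/33)·0 + (4/33)·1 + (1/33)·4 + (8/33)·16 + (8/33)·64 + (7/33)·81
     = 405/11 ≈ 36.818

36.818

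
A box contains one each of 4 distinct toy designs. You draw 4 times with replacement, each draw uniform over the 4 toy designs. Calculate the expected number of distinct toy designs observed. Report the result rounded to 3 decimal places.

2.734

Let Xⱼ=1 if type j appears at least once. P(Xⱼ=1) = 1 − ((4−1)/4)^4 = 175/256.
E[#distinct] = 4·175/256 = 175/64.
≈ 2.734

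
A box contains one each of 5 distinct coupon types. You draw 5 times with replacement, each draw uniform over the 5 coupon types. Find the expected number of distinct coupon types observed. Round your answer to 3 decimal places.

Let Xⱼ=1 if type j appears at least once. P(Xⱼ=1) = 1 − ((5−1)/5)^5 = 2101/3125.
E[#distinct] = 5·2101/3125 = 2101/625.
≈ 3.362

3.362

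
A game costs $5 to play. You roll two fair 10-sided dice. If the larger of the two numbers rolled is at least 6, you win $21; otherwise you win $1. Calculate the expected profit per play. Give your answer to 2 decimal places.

E[payout] = (1/4)·1 + (3/4)·21 = 16
Expected profit = 16 − 5 = 11 ≈ $11.00

$11.00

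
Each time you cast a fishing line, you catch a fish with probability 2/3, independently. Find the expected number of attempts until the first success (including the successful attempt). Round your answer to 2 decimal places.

For a geometric distribution, E[trials] = 1/p = 1/(2/3) = 3/2.
≈ 1.50

1.50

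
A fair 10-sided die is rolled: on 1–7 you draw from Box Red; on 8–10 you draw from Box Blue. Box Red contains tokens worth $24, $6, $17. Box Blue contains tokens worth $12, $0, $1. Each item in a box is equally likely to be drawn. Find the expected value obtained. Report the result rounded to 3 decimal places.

$12.267

E[X | Box Red] = (24 + 6 + 17)/3 = 47/3
E[X | Box Blue] = (12 + 0 + 1)/3 = 13/3
E[X] = (7/10)·47/3 + (3/10)·13/3 = 184/15 ≈ 12.267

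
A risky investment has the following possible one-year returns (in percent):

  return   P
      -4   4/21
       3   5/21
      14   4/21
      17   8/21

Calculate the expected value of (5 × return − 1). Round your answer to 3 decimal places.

44.476

E[5x-1] = (4/21)·(-21) + (5/21)·14 + (4/21)·69 + (8/21)·84
     = 934/21 ≈ 44.476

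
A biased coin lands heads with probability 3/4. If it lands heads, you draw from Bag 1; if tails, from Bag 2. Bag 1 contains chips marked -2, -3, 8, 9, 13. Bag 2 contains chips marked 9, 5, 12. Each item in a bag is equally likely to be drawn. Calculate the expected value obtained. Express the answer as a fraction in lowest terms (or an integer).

71/12

E[X | Bag 1] = (-2 − 3 + 8 + 9 + 13)/5 = 5
E[X | Bag 2] = (9 + 5 + 12)/3 = 26/3
E[X] = (3/4)·5 + (1/4)·26/3 = 71/12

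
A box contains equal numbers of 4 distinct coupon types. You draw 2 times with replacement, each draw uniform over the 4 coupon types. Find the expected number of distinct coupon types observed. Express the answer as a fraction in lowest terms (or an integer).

7/4

Let Xⱼ=1 if type j appears at least once. P(Xⱼ=1) = 1 − ((4−1)/4)^2 = 7/16.
E[#distinct] = 4·7/16 = 7/4.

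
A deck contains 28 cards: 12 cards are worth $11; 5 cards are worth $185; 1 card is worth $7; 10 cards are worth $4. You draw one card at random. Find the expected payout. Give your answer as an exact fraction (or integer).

276/7 dollars

E[payout] = (12/28)·11 + (5/28)·185 + (1/28)·7 + (10/28)·4 = 276/7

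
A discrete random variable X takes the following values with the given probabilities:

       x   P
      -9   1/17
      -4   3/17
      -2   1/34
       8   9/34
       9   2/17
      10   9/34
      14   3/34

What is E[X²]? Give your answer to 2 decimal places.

77.94

E[X²] = (1/17)·81 + (3/17)·16 + (1/34)·4 + (9/34)·64 + (2/17)·81 + (9/34)·100 + (3/34)·196
     = 1325/17 ≈ 77.94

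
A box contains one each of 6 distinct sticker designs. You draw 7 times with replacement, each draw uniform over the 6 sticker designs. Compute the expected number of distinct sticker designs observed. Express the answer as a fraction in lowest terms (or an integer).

Let Xⱼ=1 if type j appears at least once. P(Xⱼ=1) = 1 − ((6−1)/6)^7 = 201811/279936.
E[#distinct] = 6·201811/279936 = 201811/46656.

201811/46656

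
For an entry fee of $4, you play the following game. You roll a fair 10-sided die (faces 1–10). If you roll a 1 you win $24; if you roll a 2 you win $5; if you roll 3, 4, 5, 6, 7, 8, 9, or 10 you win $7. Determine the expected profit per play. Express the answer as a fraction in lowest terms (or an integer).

9/2 dollars

E[payout] = (1/10)·5 + (4/5)·7 + (1/10)·24 = 17/2
Expected profit = 17/2 − 4 = 9/2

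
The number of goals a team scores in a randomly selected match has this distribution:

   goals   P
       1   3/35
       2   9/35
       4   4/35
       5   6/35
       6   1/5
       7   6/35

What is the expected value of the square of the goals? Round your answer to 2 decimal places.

E[X²] = (3/35)·1 + (9/35)·4 + (4/35)·16 + (6/35)·25 + (1/5)·36 + (6/35)·49
     = 799/35 ≈ 22.83

22.83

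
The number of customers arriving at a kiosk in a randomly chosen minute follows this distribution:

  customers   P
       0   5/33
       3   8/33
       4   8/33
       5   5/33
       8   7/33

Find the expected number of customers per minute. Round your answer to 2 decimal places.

E[X] = (5/33)·0 + (8/33)·3 + (8/33)·4 + (5/33)·5 + (7/33)·8
     = 137/33 ≈ 4.15

4.15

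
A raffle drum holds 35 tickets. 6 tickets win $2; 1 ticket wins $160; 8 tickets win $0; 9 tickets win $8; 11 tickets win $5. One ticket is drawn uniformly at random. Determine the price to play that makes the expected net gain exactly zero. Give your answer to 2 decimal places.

$8.54

E[payout] = (6/35)·2 + (1/35)·160 + (8/35)·0 + (9/35)·8 + (11/35)·5 = 299/35
Fair fee = E[payout] = 299/35 ≈ $8.54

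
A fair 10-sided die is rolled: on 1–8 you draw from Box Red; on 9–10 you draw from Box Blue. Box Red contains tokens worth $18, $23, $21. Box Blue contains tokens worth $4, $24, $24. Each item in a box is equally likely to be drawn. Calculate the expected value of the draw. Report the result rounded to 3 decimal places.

E[X | Box Red] = (18 + 23 + 21)/3 = 62/3
E[X | Box Blue] = (4 + 24 + 24)/3 = 52/3
E[X] = (4/5)·62/3 + (1/5)·52/3 = 20 ≈ 20.000

$20.000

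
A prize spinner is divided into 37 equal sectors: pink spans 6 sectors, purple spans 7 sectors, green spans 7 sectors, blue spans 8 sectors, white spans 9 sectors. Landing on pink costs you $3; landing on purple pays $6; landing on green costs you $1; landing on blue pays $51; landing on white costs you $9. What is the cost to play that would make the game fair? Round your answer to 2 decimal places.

$9.30

E[payout] = (6/37)·(-3) + (7/37)·6 + (7/37)·(-1) + (8/37)·51 + (9/37)·(-9) = 344/37
Fair fee = E[payout] = 344/37 ≈ $9.30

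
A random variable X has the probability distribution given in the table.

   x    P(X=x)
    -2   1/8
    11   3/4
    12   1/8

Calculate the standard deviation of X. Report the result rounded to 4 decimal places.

E[X] = 19/2, E[X²] = 437/4
Var(X) = E[X²] − (E[X])² = 437/4 − 361/4 = 19
SD(X) = √(19) ≈ 4.3589

4.3589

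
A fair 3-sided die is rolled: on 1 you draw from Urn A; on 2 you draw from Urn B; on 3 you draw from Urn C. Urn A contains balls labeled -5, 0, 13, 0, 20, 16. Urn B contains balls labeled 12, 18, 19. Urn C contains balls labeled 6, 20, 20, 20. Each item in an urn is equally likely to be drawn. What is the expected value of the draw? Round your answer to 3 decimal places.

E[X | Urn A] = (-5 + 0 + 13 + 0 + 20 + 16)/6 = 22/3
E[X | Urn B] = (12 + 18 + 19)/3 = 49/3
E[X | Urn C] = (6 + 20 + 20 + 20)/4 = 33/2
E[X] = (1/3)·22/3 + (1/3)·49/3 + (1/3)·33/2 = 241/18 ≈ 13.389

13.389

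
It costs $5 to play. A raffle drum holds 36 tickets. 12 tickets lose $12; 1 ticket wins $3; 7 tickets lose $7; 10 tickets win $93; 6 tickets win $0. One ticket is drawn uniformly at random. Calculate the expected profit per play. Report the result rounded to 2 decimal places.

$15.56

E[payout] = (12/36)·(-12) + (1/36)·3 + (7/36)·(-7) + (10/36)·93 + (6/36)·0 = 185/9
Expected profit = 185/9 − 5 = 140/9 ≈ $15.56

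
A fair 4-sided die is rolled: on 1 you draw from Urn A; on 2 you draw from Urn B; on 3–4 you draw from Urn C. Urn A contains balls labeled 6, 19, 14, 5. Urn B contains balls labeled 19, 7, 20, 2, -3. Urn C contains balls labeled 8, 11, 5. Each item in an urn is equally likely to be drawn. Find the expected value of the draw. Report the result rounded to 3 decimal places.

E[X | Urn A] = (6 + 19 + 14 + 5)/4 = 11
E[X | Urn B] = (19 + 7 + 20 + 2 − 3)/5 = 9
E[X | Urn C] = (8 + 11 + 5)/3 = 8
E[X] = (1/4)·11 + (1/4)·9 + (1/2)·8 = 9 ≈ 9.000

9.000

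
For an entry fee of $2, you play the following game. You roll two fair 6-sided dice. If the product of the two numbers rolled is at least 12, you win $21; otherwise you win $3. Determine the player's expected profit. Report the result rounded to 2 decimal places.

E[payout] = (19/36)·3 + (17/36)·21 = 23/2
Expected profit = 23/2 − 2 = 19/2 ≈ $9.50

$9.50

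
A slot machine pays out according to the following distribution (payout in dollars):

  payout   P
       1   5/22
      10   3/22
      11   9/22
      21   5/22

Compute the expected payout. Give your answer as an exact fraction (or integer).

239/22 dollars

E[X] = (5/22)·1 + (3/22)·10 + (9/22)·11 + (5/22)·21
     = 239/22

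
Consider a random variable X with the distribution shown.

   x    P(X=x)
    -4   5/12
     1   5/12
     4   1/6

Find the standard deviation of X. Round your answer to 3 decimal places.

E[X] = -7/12, E[X²] = 39/4
Var(X) = E[X²] − (E[X])² = 39/4 − 49/144 = 1355/144
SD(X) = √(1355/144) ≈ 3.068

3.068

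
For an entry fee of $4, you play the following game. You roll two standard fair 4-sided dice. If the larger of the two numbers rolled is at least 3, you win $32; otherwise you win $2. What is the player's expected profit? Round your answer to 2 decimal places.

E[payout] = (1/4)·2 + (3/4)·32 = 49/2
Expected profit = 49/2 − 4 = 41/2 ≈ $20.50

$20.50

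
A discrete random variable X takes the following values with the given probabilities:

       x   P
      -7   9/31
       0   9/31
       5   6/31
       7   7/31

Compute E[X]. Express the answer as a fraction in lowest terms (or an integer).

E[X] = (9/31)·(-7) + (9/31)·0 + (6/31)·5 + (7/31)·7
     = 16/31

16/31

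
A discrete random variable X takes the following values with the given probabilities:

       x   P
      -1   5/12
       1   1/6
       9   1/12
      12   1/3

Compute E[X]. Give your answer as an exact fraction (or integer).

E[X] = (5/12)·(-1) + (1/6)·1 + (1/12)·9 + (1/3)·12
     = 9/2

9/2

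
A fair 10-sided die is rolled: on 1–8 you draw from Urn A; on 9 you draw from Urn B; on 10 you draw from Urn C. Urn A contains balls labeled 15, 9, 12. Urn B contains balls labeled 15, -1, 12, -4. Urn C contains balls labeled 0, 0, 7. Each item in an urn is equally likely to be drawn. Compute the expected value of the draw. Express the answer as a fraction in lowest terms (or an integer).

623/60

E[X | Urn A] = (15 + 9 + 12)/3 = 12
E[X | Urn B] = (15 − 1 + 12 − 4)/4 = 11/2
E[X | Urn C] = (0 + 0 + 7)/3 = 7/3
E[X] = (4/5)·12 + (1/10)·11/2 + (1/10)·7/3 = 623/60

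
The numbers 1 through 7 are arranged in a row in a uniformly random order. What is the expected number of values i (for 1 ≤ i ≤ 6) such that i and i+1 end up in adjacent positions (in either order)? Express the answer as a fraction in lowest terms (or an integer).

12/7

For each i ∈ {1,…,6}, let Xᵢ = 1 if i and i+1 are adjacent. P(Xᵢ=1) = 2·(7−1)!/7! = 2/7.
By linearity, E[ΣXᵢ] = (6)·(2/7) = 12/7.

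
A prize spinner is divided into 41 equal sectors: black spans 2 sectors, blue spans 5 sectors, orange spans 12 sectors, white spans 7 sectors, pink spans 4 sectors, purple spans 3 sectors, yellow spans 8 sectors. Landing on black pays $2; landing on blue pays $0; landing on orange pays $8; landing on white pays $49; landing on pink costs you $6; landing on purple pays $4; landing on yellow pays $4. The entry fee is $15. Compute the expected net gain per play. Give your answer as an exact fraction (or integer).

E[payout] = (2/41)·2 + (5/41)·0 + (12/41)·8 + (7/41)·49 + (4/41)·(-6) + (3/41)·4 + (8/41)·4 = 463/41
Expected profit = 463/41 − 15 = -152/41

-152/41 dollars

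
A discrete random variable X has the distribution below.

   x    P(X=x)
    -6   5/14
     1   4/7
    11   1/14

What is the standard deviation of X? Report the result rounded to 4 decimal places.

E[X] = -11/14, E[X²] = 309/14
Var(X) = E[X²] − (E[X])² = 309/14 − 121/196 = 4205/196
SD(X) = √(4205/196) ≈ 4.6319

4.6319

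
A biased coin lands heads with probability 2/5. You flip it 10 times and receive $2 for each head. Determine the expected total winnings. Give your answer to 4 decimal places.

$8.0000

E[#heads] = 10·2/5 = 4 (linearity over flips).
E[winnings] = 2·4 = 8.
≈ 8.0000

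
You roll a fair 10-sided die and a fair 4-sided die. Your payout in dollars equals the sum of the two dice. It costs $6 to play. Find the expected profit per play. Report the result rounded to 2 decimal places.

$2.00

Distribution of the sum of the two dice: 2 w.p. 1/40, 3 w.p. 1/20, 4 w.p. 3/40, 5 w.p. 1/10, 6 w.p. 1/10, 7 w.p. 1/10, …
E[payout] = (1/40)·2 + (1/20)·3 + (3/40)·4 + (1/10)·5 + (1/10)·6 + (1/10)·7 + (1/10)·8 + (1/10)·9 + (1/10)·10 + (1/10)·11 + (3/40)·12 + (1/20)·13 + (1/40)·14 = 8
Expected profit = 8 − 6 = 2 ≈ $2.00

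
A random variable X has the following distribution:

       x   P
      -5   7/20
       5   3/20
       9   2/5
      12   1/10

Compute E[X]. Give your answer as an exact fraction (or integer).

19/5

E[X] = (7/20)·(-5) + (3/20)·5 + (2/5)·9 + (1/10)·12
     = 19/5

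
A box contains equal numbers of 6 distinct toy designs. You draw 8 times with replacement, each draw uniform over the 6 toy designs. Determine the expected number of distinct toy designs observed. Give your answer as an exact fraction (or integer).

1288991/279936

Let Xⱼ=1 if type j appears at least once. P(Xⱼ=1) = 1 − ((6−1)/6)^8 = 1288991/1679616.
E[#distinct] = 6·1288991/1679616 = 1288991/279936.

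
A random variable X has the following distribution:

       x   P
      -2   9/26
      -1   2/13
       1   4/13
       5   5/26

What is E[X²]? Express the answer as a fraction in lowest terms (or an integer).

E[X²] = (9/26)·4 + (2/13)·1 + (4/13)·1 + (5/26)·25
     = 173/26

173/26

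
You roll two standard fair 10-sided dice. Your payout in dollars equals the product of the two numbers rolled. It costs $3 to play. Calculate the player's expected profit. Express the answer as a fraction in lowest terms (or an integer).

109/4 dollars

Distribution of the product of the two numbers rolled: 1 w.p. 1/100, 2 w.p. 1/50, 3 w.p. 1/50, 4 w.p. 3/100, 5 w.p. 1/50, 6 w.p. 1/25, …
E[payout] = (1/100)·1 + (1/50)·2 + (1/50)·3 + (3/100)·4 + (1/50)·5 + (1/25)·6 + (1/50)·7 + (1/25)·8 + (3/100)·9 + (1/25)·10 + (1/25)·12 + (1/50)·14 + (1/50)·15 + (3/100)·16 + (1/25)·18 + (1/25)·20 + (1/50)·21 + (1/25)·24 + (1/100)·25 + (1/50)·27 + (1/50)·28 + (1/25)·30 + (1/50)·32 + (1/50)·35 + (3/100)·36 + (1/25)·40 + (1/50)·42 + (1/50)·45 + (1/50)·48 + (1/100)·49 + (1/50)·50 + (1/50)·54 + (1/50)·56 + (1/50)·60 + (1/50)·63 + (1/100)·64 + (1/50)·70 + (1/50)·72 + (1/50)·80 + (1/100)·81 + (1/50)·90 + (1/100)·100 = 121/4
Expected profit = 121/4 − 3 = 109/4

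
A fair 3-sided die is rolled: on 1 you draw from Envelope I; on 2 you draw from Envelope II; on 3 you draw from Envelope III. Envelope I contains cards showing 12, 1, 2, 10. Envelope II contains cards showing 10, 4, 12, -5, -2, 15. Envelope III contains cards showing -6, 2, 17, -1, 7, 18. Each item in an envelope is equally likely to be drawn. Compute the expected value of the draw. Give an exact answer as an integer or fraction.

217/36

E[X | Envelope I] = (12 + 1 + 2 + 10)/4 = 25/4
E[X | Envelope II] = (10 + 4 + 12 − 5 − 2 + 15)/6 = 17/3
E[X | Envelope III] = (-6 + 2 + 17 − 1 + 7 + 18)/6 = 37/6
E[X] = (1/3)·25/4 + (1/3)·17/3 + (1/3)·37/6 = 217/36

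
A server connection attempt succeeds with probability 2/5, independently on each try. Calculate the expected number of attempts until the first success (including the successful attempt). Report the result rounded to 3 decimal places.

For a geometric distribution, E[trials] = 1/p = 1/(2/5) = 5/2.
≈ 2.500

2.500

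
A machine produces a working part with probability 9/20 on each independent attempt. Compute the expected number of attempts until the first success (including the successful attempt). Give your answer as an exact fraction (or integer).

20/9

For a geometric distribution, E[trials] = 1/p = 1/(9/20) = 20/9.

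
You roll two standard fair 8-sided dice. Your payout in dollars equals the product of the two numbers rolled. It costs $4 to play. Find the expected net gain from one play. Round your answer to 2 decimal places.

Distribution of the product of the two numbers rolled: 1 w.p. 1/64, 2 w.p. 1/32, 3 w.p. 1/32, 4 w.p. 3/64, 5 w.p. 1/32, 6 w.p. 1/16, …
E[payout] = (1/64)·1 + (1/32)·2 + (1/32)·3 + (3/64)·4 + (1/32)·5 + (1/16)·6 + (1/32)·7 + (1/16)·8 + (1/64)·9 + (1/32)·10 + (1/16)·12 + (1/32)·14 + (1/32)·15 + (3/64)·16 + (1/32)·18 + (1/32)·20 + (1/32)·21 + (1/16)·24 + (1/64)·25 + (1/32)·28 + (1/32)·30 + (1/32)·32 + (1/32)·35 + (1/64)·36 + (1/32)·40 + (1/32)·42 + (1/32)·48 + (1/64)·49 + (1/32)·56 + (1/64)·64 = 81/4
Expected profit = 81/4 − 4 = 65/4 ≈ $16.25

$16.25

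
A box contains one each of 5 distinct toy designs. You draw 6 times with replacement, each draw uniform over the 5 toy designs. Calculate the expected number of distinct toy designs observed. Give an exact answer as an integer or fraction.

Let Xⱼ=1 if type j appears at least once. P(Xⱼ=1) = 1 − ((5−1)/5)^6 = 11529/15625.
E[#distinct] = 5·11529/15625 = 11529/3125.

11529/3125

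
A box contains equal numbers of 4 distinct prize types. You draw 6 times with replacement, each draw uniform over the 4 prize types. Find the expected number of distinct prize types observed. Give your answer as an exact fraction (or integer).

3367/1024

Let Xⱼ=1 if type j appears at least once. P(Xⱼ=1) = 1 − ((4−1)/4)^6 = 3367/4096.
E[#distinct] = 4·3367/4096 = 3367/1024.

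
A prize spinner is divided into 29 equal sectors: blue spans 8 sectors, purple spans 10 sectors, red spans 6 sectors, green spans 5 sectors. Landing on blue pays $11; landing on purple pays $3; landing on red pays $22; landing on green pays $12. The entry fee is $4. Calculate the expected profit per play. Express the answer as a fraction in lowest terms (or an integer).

E[payout] = (8/29)·11 + (10/29)·3 + (6/29)·22 + (5/29)·12 = 310/29
Expected profit = 310/29 − 4 = 194/29

194/29 dollars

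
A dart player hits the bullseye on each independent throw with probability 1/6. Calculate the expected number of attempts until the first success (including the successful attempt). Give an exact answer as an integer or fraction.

For a geometric distribution, E[trials] = 1/p = 1/(1/6) = 6.

6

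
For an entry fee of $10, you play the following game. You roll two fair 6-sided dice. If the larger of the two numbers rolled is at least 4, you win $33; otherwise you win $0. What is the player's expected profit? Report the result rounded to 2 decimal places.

E[payout] = (1/4)·0 + (3/4)·33 = 99/4
Expected profit = 99/4 − 10 = 59/4 ≈ $14.75

$14.75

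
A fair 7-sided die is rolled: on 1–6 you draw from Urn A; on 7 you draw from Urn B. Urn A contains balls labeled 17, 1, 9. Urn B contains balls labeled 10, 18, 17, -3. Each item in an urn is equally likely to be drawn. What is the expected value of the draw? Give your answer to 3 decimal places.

E[X | Urn A] = (17 + 1 + 9)/3 = 9
E[X | Urn B] = (10 + 18 + 17 − 3)/4 = 21/2
E[X] = (6/7)·9 + (1/7)·21/2 = 129/14 ≈ 9.214

9.214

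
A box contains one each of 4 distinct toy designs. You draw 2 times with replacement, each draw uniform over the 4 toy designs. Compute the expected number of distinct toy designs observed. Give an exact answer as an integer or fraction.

7/4

Let Xⱼ=1 if type j appears at least once. P(Xⱼ=1) = 1 − ((4−1)/4)^2 = 7/16.
E[#distinct] = 4·7/16 = 7/4.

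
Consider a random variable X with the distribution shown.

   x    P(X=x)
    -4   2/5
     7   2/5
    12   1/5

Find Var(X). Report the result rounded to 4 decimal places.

41.8400

E[X] = (2/5)·(-4) + (2/5)·7 + (1/5)·12 = 18/5
E[X²] = (2/5)·16 + (2/5)·49 + (1/5)·144 = 274/5
Var(X) = 274/5 − (18/5)² = 1046/25 ≈ 41.8400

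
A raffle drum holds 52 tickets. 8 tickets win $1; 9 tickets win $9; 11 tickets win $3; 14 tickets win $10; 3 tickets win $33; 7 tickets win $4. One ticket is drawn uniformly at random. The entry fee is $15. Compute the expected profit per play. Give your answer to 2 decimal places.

-$7.52

E[payout] = (8/52)·1 + (9/52)·9 + (11/52)·3 + (14/52)·10 + (3/52)·33 + (7/52)·4 = 389/52
Expected profit = 389/52 − 15 = -391/52 ≈ -$7.52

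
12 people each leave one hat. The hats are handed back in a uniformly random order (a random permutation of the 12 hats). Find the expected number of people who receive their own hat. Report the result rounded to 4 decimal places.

1.0000

Let Xᵢ = 1 if person i gets their own hat. For each i, P(Xᵢ=1) = 1/12.
By linearity of expectation, E[X₁+…+X_12] = 12·(1/12) = 1.
≈ 1.0000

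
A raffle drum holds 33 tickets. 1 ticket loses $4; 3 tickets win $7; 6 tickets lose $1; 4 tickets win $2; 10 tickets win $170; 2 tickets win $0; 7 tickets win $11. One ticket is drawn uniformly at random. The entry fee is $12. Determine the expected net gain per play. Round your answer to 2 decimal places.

E[payout] = (1/33)·(-4) + (3/33)·7 + (6/33)·(-1) + (4/33)·2 + (10/33)·170 + (2/33)·0 + (7/33)·11 = 1796/33
Expected profit = 1796/33 − 12 = 1400/33 ≈ $42.42

$42.42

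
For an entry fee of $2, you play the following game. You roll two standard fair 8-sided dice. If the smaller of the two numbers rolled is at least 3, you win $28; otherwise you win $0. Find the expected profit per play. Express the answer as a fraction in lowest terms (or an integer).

55/4 dollars

E[payout] = (7/16)·0 + (9/16)·28 = 63/4
Expected profit = 63/4 − 2 = 55/4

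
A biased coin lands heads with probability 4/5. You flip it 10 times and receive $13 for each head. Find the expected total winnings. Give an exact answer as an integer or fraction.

E[#heads] = 10·4/5 = 8 (linearity over flips).
E[winnings] = 13·8 = 104.

$104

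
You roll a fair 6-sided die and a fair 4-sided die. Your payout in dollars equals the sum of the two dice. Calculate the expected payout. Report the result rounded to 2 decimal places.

Distribution of the sum of the two dice: 2 w.p. 1/24, 3 w.p. 1/12, 4 w.p. 1/8, 5 w.p. 1/6, 6 w.p. 1/6, 7 w.p. 1/6, …
E[payout] = (1/24)·2 + (1/12)·3 + (1/8)·4 + (1/6)·5 + (1/6)·6 + (1/6)·7 + (1/8)·8 + (1/12)·9 + (1/24)·10 = 6
≈ $6.00

$6.00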